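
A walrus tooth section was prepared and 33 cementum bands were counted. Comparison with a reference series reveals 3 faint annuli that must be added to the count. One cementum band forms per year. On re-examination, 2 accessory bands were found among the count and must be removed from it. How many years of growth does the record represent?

After corrections the count is 33 − 2 + 3 = 34 cementum bands.
One cementum band per year makes the duration 34 years.

34 years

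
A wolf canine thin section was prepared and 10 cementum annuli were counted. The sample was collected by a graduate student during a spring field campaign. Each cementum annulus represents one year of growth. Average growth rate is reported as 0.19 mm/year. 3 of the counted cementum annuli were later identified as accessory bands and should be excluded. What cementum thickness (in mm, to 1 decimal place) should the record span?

1.3 mm

After corrections the count is 10 − 3 = 7 cementum annuli.
Length ≈ 0.19 × 7 = 1.3 mm.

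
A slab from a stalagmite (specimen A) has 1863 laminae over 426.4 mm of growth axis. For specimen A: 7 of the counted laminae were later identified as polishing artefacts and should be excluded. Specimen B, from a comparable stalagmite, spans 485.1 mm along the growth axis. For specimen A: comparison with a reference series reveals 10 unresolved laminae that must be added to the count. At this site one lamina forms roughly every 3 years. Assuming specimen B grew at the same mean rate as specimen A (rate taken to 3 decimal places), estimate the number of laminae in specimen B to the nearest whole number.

2128 laminae

Specimen A: true lamina count = 1863 − 7 + 10 = 1866.
Specimen A: multiplying by 3 years per lamina: 1866 × 3 = 5598 years.
A: Extension rate ≈ 426.4 / 5598 = 0.076 mm/yr.
For B, 485.1 / 0.076 = 6382.89 years; at 3 years per lamina that is 6382.89 / 3 ≈ 2128 laminae.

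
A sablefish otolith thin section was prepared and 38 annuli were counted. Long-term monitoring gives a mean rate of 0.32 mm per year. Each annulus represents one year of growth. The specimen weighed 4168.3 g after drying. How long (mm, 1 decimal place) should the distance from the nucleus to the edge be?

38 years of growth are recorded.
38 years at 0.32 mm/year gives 0.32 × 38 = 12.2 mm.

12.2 mm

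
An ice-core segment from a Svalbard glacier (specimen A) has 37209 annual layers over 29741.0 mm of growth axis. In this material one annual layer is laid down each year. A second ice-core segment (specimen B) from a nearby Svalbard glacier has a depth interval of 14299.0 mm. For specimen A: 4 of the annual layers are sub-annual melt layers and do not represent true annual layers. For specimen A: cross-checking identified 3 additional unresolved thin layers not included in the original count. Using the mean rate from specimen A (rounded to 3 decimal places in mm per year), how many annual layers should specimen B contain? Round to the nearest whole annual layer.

Specimen A: true annual layer count = 37209 − 4 + 3 = 37208.
A: Extension rate ≈ 29741.0 / 37208 = 0.799 mm/yr.
Specimen B: 14299.0 mm / 0.799 mm per year = 17896.12 years ≈ 17896 annual layers.

17896 annual layers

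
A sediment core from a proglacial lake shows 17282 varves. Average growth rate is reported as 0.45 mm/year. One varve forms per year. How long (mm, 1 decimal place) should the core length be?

7776.9 mm

The record spans 17282 years at 0.45 mm per year.
Predicted length = 0.45 mm/year × 17282 years = 7776.9 mm.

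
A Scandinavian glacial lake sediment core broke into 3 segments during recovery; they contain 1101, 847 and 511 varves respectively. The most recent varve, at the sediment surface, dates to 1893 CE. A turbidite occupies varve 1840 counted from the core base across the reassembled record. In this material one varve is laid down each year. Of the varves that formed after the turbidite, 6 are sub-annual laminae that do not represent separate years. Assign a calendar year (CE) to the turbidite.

Total varves = 1101 + 847 + 511 = 2459.
2459 − 1840 = 619 varves lie beyond the turbidite toward the sediment surface.
619 − 6 false = 613 true varves after the turbidite.
The varve at the sediment surface is 1893 CE, so the turbidite dates to 1893 − 613 = 1280 CE.

1280 CE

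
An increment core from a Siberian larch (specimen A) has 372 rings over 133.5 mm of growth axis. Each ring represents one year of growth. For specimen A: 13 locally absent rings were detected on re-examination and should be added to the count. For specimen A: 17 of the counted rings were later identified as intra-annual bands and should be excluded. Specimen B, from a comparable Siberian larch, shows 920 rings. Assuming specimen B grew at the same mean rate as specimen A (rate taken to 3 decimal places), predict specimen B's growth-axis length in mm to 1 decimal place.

334.0 mm

Specimen A: correcting the raw count gives 372 − 17 + 13 = 368 true rings.
A: Mean rate = 133.5 mm / 368 years ≈ 0.363 mm per year.
For B, 0.363 mm/year × 920 years = 334.0 mm.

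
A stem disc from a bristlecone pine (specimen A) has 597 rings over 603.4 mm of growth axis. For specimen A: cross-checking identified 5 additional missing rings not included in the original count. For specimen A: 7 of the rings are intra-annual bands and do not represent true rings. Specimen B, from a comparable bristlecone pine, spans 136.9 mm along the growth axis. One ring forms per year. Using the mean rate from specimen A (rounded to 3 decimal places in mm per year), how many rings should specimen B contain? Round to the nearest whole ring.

Specimen A: after corrections the count is 597 − 7 + 5 = 595 rings.
A: Mean rate = 603.4 mm / 595 years ≈ 1.014 mm per year.
B spans 136.9 / 1.014 = 135.01 years ≈ 135 rings.

135 rings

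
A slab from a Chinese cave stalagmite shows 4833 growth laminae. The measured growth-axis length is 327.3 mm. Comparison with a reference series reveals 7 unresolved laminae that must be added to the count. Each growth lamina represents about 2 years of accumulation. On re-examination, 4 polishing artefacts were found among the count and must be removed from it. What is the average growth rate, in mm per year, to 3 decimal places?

True growth lamina count = 4833 − 4 + 7 = 4836.
Multiplying by 2 years per growth lamina: 4836 × 2 = 9672 years.
Extension rate ≈ 327.3 / 9672 = 0.034 mm per year.

0.034 mm per year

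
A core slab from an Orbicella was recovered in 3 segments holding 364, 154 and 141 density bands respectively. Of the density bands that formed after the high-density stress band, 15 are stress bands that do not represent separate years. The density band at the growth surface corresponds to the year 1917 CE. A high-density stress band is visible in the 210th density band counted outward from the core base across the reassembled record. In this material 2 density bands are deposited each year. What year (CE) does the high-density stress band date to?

Total density bands = 364 + 154 + 141 = 659.
659 − 210 = 449 density bands lie beyond the high-density stress band toward the growth surface.
Removing the 15 false density bands leaves 449 − 15 = 434 true density bands beyond the high-density stress band.
With 2 density bands per year, 434 / 2 = 217 years.
1917 − 217 = 1700 CE.

1700 CE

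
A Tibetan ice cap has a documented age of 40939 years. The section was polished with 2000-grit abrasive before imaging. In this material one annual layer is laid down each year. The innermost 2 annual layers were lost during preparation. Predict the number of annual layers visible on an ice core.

40937 annual layers

At one annual layer per year, 40939 years correspond to 40939 annual layers.
40939 − 2 missed = 40937 annual layers expected in the prepared section.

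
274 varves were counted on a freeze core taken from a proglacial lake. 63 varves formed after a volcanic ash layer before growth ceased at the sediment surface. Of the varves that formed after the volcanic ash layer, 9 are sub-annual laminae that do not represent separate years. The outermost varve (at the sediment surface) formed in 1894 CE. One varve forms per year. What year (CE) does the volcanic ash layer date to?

63 varves post-date the volcanic ash layer.
Removing the 9 false varves leaves 63 − 9 = 54 true varves beyond the volcanic ash layer.
1894 − 54 = 1840 CE.

1840 CE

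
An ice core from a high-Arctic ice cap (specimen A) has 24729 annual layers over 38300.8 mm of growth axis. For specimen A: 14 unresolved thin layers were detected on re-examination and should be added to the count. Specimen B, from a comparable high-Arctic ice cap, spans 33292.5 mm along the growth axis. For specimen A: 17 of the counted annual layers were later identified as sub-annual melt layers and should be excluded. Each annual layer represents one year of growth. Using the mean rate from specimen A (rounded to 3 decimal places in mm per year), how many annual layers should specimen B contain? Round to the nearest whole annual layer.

21493 annual layers

Specimen A: adjusted count: 24729 − 17 + 14 = 24726 annual layers.
A: Extension rate ≈ 38300.8 / 24726 = 1.549 mm/yr.
For B, 33292.5 / 1.549 = 21492.90 years ≈ 21493 annual layers.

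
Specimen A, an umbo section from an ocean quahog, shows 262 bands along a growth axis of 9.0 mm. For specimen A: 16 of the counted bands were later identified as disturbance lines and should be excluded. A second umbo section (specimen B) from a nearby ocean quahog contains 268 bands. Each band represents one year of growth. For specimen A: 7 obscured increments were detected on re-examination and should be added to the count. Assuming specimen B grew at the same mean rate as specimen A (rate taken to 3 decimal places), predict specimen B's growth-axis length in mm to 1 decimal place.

9.6 mm

Specimen A: true band count = 262 − 16 + 7 = 253.
A: Mean rate = 9.0 mm / 253 years ≈ 0.036 mm/yr.
For B, 0.036 mm/year × 268 years = 9.6 mm.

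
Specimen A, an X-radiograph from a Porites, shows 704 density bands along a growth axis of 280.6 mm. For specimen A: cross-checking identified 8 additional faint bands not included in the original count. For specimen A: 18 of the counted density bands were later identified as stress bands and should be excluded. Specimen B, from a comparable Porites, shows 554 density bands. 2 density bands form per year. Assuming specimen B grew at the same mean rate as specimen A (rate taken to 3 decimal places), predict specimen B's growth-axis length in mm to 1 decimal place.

Specimen A: true density band count = 704 − 18 + 8 = 694.
Specimen A: with 2 density bands per year, 694 / 2 = 347 years.
A: Mean rate = 280.6 mm / 347 years ≈ 0.809 mm per year.
Specimen B: dividing by 2 density bands per year: 554 / 2 = 277 years. B's length ≈ 0.809 × 277 = 224.1 mm.

224.1 mm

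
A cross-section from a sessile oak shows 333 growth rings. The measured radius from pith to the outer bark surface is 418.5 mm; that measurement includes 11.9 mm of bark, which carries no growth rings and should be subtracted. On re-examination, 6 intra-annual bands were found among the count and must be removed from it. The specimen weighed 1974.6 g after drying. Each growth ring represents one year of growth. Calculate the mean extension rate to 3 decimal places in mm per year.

After corrections the count is 333 − 6 = 327 growth rings.
Removing the 11.9 mm offcut leaves 418.5 − 11.9 = 406.6 mm.
406.6 mm over 327 years gives 406.6 / 327 ≈ 1.243 mm per year.

1.243 mm per year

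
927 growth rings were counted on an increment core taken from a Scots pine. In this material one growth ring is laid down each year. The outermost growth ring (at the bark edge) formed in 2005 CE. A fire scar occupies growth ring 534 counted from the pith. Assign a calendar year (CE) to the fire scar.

Between growth ring 534 and the bark edge there are 927 − 534 = 393 growth rings.
2005 − 393 = 1612 CE.

1612 CE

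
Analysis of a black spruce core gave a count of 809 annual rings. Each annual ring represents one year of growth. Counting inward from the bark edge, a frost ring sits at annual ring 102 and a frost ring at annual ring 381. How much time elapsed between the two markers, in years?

279 yr

381 − 102 = 279 annual rings lie between the two events.
At one annual ring per year, 279 years elapsed between them.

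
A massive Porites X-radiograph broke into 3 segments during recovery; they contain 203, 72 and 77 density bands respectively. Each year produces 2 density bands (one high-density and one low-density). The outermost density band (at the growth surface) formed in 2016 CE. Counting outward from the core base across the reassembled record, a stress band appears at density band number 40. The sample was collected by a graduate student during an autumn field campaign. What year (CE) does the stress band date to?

1860 CE

Total density bands = 203 + 72 + 77 = 352.
The stress band sits at density band 40 from the core base, so 352 − 40 = 312 density bands formed after it.
312 density bands at 2 per year is 312 / 2 = 156 years.
Counting back 156 years from 2016 CE places the stress band in 2016 − 156 = 1860 CE.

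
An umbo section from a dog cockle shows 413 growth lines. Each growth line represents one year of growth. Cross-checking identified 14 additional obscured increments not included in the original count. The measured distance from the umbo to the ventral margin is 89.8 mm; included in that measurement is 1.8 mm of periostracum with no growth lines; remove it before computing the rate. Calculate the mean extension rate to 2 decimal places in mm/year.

0.21 mm/year

Adjusted count: 413 + 14 = 427 growth lines.
Net length = 89.8 − 1.8 = 88.0 mm.
88.0 mm over 427 years gives 88.0 / 427 ≈ 0.21 mm/year.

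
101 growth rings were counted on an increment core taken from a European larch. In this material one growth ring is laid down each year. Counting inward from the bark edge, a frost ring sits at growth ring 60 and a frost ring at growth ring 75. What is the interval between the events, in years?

15 years

Separation: 75 − 60 = 15 growth rings.
At one growth ring per year, 15 years elapsed between them.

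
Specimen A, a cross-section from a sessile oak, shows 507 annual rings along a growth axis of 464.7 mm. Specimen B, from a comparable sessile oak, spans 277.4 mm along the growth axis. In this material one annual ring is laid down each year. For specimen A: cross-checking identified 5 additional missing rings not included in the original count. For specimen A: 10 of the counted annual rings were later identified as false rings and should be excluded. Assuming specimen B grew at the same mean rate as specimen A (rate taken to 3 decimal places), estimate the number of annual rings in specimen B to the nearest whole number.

Specimen A: after corrections the count is 507 − 10 + 5 = 502 annual rings.
A: Extension rate ≈ 464.7 / 502 = 0.926 mm per year.
B spans 277.4 / 0.926 = 299.57 years ≈ 300 annual rings.

300 annual rings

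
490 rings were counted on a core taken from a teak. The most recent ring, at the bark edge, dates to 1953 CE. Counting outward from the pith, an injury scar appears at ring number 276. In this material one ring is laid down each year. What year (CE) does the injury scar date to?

Between ring 276 and the bark edge there are 490 − 276 = 214 rings.
Counting back 214 years from 1953 CE places the injury scar in 1953 − 214 = 1739 CE.

1739 CE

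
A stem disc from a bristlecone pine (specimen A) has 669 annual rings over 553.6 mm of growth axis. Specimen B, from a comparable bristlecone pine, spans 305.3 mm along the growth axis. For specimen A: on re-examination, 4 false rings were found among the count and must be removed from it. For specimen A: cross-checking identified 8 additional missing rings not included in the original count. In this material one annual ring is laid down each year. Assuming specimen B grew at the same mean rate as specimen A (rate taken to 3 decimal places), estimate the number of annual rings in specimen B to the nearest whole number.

371 annual rings

Specimen A: adjusted count: 669 − 4 + 8 = 673 annual rings.
A: Extension rate ≈ 553.6 / 673 = 0.823 mm per year.
For B, 305.3 / 0.823 = 370.96 years ≈ 371 annual rings.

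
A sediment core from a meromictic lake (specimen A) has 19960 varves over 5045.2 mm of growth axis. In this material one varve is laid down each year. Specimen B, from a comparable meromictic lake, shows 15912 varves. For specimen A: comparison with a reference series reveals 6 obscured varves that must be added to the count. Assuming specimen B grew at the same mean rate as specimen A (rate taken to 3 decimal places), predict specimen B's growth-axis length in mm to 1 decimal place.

Specimen A: correcting the raw count gives 19960 + 6 = 19966 true varves.
A: 5045.2 mm over 19966 years gives 5045.2 / 19966 ≈ 0.253 mm/year.
B's length ≈ 0.253 × 15912 = 4025.7 mm.

4025.7 mm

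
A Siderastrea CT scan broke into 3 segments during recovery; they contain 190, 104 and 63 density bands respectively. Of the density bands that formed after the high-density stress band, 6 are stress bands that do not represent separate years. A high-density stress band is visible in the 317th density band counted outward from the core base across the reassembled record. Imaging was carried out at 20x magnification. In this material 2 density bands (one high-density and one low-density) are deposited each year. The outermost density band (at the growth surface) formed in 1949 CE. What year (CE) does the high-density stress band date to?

1932 CE

Total density bands = 190 + 104 + 63 = 357.
The high-density stress band sits at density band 317 from the core base, so 357 − 317 = 40 density bands formed after it.
40 − 6 false = 34 true density bands after the high-density stress band.
With 2 density bands per year, 34 / 2 = 17 years.
1949 − 17 = 1932 CE.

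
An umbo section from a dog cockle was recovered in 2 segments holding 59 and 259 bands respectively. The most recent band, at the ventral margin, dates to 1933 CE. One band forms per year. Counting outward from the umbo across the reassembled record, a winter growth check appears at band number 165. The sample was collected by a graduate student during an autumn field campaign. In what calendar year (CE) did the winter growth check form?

Total bands = 59 + 259 = 318.
Between band 165 and the ventral margin there are 318 − 165 = 153 bands.
Counting back 153 years from 1933 CE places the winter growth check in 1933 − 153 = 1780 CE.

1780 CE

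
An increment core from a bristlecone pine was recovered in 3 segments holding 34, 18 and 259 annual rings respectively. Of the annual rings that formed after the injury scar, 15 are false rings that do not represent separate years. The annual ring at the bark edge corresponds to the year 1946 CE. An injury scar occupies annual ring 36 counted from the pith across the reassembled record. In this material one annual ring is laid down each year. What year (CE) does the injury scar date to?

1686 CE

Total annual rings = 34 + 18 + 259 = 311.
311 − 36 = 275 annual rings lie beyond the injury scar toward the bark edge.
Removing the 15 false annual rings leaves 275 − 15 = 260 true annual rings beyond the injury scar.
Counting back 260 years from 1946 CE places the injury scar in 1946 − 260 = 1686 CE.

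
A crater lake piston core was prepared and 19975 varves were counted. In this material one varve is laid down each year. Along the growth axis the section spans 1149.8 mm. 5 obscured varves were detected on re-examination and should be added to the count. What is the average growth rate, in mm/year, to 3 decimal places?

0.058 mm/year

True varve count = 19975 + 5 = 19980.
1149.8 mm over 19980 years gives 1149.8 / 19980 ≈ 0.058 mm/year.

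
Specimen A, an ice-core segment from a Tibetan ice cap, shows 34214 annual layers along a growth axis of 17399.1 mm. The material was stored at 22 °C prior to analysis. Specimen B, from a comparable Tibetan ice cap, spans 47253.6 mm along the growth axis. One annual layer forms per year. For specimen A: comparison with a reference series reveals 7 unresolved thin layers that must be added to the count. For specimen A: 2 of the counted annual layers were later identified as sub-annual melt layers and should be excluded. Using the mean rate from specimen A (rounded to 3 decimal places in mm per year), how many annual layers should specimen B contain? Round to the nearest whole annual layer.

Specimen A: correcting the raw count gives 34214 − 2 + 7 = 34219 true annual layers.
A: Extension rate ≈ 17399.1 / 34219 = 0.508 mm per year.
B spans 47253.6 / 0.508 = 93018.90 years ≈ 93019 annual layers.

93019 annual layers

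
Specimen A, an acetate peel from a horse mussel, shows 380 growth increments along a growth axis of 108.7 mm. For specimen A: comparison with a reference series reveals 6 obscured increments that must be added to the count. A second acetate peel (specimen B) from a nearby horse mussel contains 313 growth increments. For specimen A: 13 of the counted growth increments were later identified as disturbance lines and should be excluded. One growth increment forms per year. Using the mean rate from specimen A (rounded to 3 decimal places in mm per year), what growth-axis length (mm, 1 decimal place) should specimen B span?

91.1 mm

Specimen A: true growth increment count = 380 − 13 + 6 = 373.
A: 108.7 mm over 373 years gives 108.7 / 373 ≈ 0.291 mm per year.
Length of B = 0.291 × 313 = 91.1 mm.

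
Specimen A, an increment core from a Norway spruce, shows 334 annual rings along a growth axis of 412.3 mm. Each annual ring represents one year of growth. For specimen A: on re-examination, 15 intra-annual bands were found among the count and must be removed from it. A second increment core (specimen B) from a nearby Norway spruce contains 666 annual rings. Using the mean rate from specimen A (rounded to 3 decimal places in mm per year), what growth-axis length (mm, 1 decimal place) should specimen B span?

Specimen A: true annual ring count = 334 − 15 = 319.
A: 412.3 mm over 319 years gives 412.3 / 319 ≈ 1.292 mm/year.
B's length ≈ 1.292 × 666 = 860.5 mm.

860.5 mm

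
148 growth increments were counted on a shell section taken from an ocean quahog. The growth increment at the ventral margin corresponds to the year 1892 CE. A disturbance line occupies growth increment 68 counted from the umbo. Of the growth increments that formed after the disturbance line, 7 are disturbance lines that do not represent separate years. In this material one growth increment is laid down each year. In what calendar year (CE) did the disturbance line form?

148 − 68 = 80 growth increments lie beyond the disturbance line toward the ventral margin.
Removing the 7 false growth increments leaves 80 − 7 = 73 true growth increments beyond the disturbance line.
Counting back 73 years from 1892 CE places the disturbance line in 1892 − 73 = 1819 CE.

1819 CE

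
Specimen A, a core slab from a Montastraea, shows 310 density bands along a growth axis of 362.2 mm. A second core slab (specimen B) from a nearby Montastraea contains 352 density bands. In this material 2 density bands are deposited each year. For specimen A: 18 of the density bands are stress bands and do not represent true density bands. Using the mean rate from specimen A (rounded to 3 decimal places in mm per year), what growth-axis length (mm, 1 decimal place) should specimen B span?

436.7 mm

Specimen A: correcting the raw count gives 310 − 18 = 292 true density bands.
Specimen A: dividing by 2 density bands per year: 292 / 2 = 146 years.
A: 362.2 mm over 146 years gives 362.2 / 146 ≈ 2.481 mm per year.
Specimen B: with 2 density bands per year, 352 / 2 = 176 years. Length of B = 2.481 × 176 = 436.7 mm.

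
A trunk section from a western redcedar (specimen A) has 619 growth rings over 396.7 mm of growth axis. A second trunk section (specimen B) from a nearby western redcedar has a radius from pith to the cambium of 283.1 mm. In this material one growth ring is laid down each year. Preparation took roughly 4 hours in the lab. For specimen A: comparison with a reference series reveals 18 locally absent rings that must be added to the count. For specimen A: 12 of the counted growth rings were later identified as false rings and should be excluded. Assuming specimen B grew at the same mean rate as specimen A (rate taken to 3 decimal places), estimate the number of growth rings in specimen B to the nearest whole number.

446 growth rings

Specimen A: true growth ring count = 619 − 12 + 18 = 625.
A: Extension rate ≈ 396.7 / 625 = 0.635 mm/yr.
For B, 283.1 / 0.635 = 445.83 years ≈ 446 growth rings.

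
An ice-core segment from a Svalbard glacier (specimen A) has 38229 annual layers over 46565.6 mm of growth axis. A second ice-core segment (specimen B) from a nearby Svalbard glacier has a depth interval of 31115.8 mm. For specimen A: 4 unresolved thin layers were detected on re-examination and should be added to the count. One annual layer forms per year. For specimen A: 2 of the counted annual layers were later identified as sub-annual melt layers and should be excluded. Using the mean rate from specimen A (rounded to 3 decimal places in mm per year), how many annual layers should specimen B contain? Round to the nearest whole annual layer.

25547 annual layers

Specimen A: correcting the raw count gives 38229 − 2 + 4 = 38231 true annual layers.
A: Mean rate = 46565.6 mm / 38231 years ≈ 1.218 mm per year.
For B, 31115.8 / 1.218 = 25546.63 years ≈ 25547 annual layers.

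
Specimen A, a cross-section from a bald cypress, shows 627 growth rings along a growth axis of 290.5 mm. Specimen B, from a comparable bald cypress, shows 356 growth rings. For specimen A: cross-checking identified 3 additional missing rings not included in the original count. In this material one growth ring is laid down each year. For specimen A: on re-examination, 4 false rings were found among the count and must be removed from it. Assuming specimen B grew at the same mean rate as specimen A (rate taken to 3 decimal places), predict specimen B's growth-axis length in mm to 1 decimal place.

Specimen A: adjusted count: 627 − 4 + 3 = 626 growth rings.
A: 290.5 mm over 626 years gives 290.5 / 626 ≈ 0.464 mm/year.
Length of B = 0.464 × 356 = 165.2 mm.

165.2 mm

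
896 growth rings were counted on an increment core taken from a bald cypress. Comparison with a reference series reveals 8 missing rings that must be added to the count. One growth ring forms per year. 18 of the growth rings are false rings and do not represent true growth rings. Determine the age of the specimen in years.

True growth ring count = 896 − 18 + 8 = 886.
With a one-to-one growth ring periodicity this is 886 years.

886 years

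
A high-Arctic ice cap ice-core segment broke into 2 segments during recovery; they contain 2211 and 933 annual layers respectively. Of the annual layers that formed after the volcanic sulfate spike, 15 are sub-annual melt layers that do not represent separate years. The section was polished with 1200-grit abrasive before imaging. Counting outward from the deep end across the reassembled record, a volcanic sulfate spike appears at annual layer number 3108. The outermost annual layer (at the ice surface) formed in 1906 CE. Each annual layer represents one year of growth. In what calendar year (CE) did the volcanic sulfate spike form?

1885 CE

Total annual layers = 2211 + 933 = 3144.
3144 − 3108 = 36 annual layers lie beyond the volcanic sulfate spike toward the ice surface.
Removing the 15 false annual layers leaves 36 − 15 = 21 true annual layers beyond the volcanic sulfate spike.
1906 − 21 = 1885 CE.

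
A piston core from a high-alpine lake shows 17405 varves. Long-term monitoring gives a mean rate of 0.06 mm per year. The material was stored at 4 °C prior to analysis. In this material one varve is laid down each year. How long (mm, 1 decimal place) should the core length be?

1044.3 mm

17405 years of growth are recorded.
17405 years at 0.06 mm/year gives 0.06 × 17405 = 1044.3 mm.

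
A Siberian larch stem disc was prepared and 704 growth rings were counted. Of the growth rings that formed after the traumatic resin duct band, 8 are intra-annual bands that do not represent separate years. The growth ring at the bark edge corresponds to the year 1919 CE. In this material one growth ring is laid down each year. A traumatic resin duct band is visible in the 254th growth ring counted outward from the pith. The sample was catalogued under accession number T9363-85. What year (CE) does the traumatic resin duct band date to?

1477 CE

Between growth ring 254 and the bark edge there are 704 − 254 = 450 growth rings.
450 − 8 false = 442 true growth rings after the traumatic resin duct band.
Counting back 442 years from 1919 CE places the traumatic resin duct band in 1919 − 442 = 1477 CE.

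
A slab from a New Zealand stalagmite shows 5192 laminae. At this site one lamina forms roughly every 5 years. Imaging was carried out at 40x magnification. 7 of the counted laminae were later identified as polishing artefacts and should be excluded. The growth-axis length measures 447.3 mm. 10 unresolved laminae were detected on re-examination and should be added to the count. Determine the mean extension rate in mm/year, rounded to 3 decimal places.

Correcting the raw count gives 5192 − 7 + 10 = 5195 true laminae.
5195 laminae at 5 years each span 5195 × 5 = 25975 years.
447.3 mm over 25975 years gives 447.3 / 25975 ≈ 0.017 mm/year.

0.017 mm/year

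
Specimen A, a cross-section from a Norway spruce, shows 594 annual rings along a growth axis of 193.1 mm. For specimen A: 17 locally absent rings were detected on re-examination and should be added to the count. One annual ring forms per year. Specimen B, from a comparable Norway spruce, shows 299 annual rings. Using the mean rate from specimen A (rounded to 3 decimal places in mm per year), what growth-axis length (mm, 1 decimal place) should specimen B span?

Specimen A: correcting the raw count gives 594 + 17 = 611 true annual rings.
A: Extension rate ≈ 193.1 / 611 = 0.316 mm per year.
B's length ≈ 0.316 × 299 = 94.5 mm.

94.5 mm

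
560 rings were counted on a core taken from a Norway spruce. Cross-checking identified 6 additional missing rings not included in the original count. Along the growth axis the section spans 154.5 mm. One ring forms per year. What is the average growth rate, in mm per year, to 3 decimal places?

0.273 mm per year

True ring count = 560 + 6 = 566.
Extension rate ≈ 154.5 / 566 = 0.273 mm per year.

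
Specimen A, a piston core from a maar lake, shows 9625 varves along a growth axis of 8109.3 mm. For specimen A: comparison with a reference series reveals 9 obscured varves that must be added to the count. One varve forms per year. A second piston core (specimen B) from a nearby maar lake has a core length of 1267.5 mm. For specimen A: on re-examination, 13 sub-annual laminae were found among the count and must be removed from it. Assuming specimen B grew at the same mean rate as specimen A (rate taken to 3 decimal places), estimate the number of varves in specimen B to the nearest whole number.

Specimen A: adjusted count: 9625 − 13 + 9 = 9621 varves.
A: 8109.3 mm over 9621 years gives 8109.3 / 9621 ≈ 0.843 mm/year.
Specimen B: 1267.5 mm / 0.843 mm per year = 1503.56 years ≈ 1504 varves.

1504 varves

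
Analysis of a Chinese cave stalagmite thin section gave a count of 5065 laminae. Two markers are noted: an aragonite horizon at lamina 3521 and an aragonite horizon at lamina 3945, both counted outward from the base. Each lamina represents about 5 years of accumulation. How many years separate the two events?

The two markers are separated by 3945 − 3521 = 424 laminae.
424 laminae at 5 years each span 424 × 5 = 2120 years.

2120 yr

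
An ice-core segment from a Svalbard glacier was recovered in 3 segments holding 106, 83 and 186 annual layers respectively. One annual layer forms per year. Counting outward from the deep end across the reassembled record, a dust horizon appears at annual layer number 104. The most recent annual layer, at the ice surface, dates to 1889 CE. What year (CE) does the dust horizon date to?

Total annual layers = 106 + 83 + 186 = 375.
Between annual layer 104 and the ice surface there are 375 − 104 = 271 annual layers.
1889 − 271 = 1618 CE.

1618 CE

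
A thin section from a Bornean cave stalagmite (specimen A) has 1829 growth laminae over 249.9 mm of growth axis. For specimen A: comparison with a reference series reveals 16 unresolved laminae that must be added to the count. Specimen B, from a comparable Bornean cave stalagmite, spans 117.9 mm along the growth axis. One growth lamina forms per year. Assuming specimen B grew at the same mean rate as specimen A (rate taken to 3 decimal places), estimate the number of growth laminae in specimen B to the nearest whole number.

873 growth laminae

Specimen A: correcting the raw count gives 1829 + 16 = 1845 true growth laminae.
A: Mean rate = 249.9 mm / 1845 years ≈ 0.135 mm/yr.
For B, 117.9 / 0.135 = 873.33 years ≈ 873 growth laminae.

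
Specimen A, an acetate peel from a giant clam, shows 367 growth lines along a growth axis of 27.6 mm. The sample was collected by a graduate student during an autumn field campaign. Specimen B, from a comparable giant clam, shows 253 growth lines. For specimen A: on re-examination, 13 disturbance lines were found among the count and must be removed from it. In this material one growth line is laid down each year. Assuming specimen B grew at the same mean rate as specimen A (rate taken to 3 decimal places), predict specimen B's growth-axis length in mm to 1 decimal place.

Specimen A: adjusted count: 367 − 13 = 354 growth lines.
A: Extension rate ≈ 27.6 / 354 = 0.078 mm per year.
B's length ≈ 0.078 × 253 = 19.7 mm.

19.7 mm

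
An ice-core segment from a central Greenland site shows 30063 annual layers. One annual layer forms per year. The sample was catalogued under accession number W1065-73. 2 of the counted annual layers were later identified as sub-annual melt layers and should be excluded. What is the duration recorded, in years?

True annual layer count = 30063 − 2 = 30061.
One annual layer per year makes the duration 30061 years.

30061 years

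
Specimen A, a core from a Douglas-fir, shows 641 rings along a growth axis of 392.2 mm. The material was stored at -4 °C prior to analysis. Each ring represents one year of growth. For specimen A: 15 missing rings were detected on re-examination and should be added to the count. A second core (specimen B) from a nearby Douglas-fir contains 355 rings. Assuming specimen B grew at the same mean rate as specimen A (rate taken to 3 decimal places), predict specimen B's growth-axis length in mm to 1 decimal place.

212.3 mm

Specimen A: correcting the raw count gives 641 + 15 = 656 true rings.
A: Mean rate = 392.2 mm / 656 years ≈ 0.598 mm/yr.
For B, 0.598 mm/year × 355 years = 212.3 mm.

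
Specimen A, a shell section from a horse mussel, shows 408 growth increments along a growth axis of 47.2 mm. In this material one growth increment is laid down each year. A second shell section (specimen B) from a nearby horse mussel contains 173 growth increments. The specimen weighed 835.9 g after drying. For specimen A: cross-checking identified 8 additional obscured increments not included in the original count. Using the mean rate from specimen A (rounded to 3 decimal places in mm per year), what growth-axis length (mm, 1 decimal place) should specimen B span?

Specimen A: true growth increment count = 408 + 8 = 416.
A: 47.2 mm over 416 years gives 47.2 / 416 ≈ 0.113 mm per year.
B's length ≈ 0.113 × 173 = 19.5 mm.

19.5 mm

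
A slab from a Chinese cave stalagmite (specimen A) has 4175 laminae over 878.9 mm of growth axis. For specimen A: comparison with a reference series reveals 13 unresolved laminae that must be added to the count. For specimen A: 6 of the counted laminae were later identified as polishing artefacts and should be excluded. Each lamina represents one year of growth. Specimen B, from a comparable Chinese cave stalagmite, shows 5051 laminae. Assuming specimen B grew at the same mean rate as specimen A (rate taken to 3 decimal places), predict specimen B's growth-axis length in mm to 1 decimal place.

Specimen A: correcting the raw count gives 4175 − 6 + 13 = 4182 true laminae.
A: Mean rate = 878.9 mm / 4182 years ≈ 0.210 mm per year.
For B, 0.210 mm/year × 5051 years = 1060.7 mm.

1060.7 mm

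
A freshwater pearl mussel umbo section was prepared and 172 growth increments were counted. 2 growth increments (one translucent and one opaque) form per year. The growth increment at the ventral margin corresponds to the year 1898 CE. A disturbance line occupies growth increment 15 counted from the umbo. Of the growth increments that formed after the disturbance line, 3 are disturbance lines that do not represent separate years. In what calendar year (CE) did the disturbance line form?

1821 CE

Between growth increment 15 and the ventral margin there are 172 − 15 = 157 growth increments.
Excluding 3 false growth increments: 157 − 3 = 154.
Dividing by 2 growth increments per year: 154 / 2 = 77 years.
Counting back 77 years from 1898 CE places the disturbance line in 1898 − 77 = 1821 CE.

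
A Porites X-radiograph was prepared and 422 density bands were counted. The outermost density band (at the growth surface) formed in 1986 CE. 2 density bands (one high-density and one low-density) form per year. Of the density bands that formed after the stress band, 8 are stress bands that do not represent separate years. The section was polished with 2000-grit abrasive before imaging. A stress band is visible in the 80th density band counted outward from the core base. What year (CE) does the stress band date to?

1819 CE

422 − 80 = 342 density bands lie beyond the stress band toward the growth surface.
342 − 8 false = 334 true density bands after the stress band.
Dividing by 2 density bands per year: 334 / 2 = 167 years.
The density band at the growth surface is 1986 CE, so the stress band dates to 1986 − 167 = 1819 CE.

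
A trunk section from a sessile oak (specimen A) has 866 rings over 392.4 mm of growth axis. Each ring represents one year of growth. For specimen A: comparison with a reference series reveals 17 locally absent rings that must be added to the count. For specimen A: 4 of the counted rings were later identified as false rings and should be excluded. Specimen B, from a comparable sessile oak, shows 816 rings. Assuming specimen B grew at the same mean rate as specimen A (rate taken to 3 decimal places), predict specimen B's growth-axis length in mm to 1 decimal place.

363.9 mm

Specimen A: after corrections the count is 866 − 4 + 17 = 879 rings.
A: Extension rate ≈ 392.4 / 879 = 0.446 mm per year.
For B, 0.446 mm/year × 816 years = 363.9 mm.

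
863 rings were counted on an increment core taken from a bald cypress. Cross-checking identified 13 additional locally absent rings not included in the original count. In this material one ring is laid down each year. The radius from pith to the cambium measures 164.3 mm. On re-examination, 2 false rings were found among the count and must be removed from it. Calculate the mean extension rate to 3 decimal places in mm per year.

0.188 mm per year

After corrections the count is 863 − 2 + 13 = 874 rings.
Mean rate = 164.3 mm / 874 years ≈ 0.188 mm per year.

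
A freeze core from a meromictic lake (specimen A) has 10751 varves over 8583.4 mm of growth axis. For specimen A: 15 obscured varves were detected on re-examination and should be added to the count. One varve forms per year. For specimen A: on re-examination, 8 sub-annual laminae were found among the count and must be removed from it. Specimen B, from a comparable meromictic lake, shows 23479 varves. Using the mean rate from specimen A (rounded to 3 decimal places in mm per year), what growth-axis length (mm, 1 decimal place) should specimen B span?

Specimen A: true varve count = 10751 − 8 + 15 = 10758.
A: 8583.4 mm over 10758 years gives 8583.4 / 10758 ≈ 0.798 mm per year.
Length of B = 0.798 × 23479 = 18736.2 mm.

18736.2 mm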